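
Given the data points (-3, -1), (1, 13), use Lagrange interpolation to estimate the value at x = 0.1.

Lagrange interpolation formula:
P(x) = Σ yᵢ × Lᵢ(x)
where Lᵢ(x) = Π_{j≠i} (x - xⱼ)/(xᵢ - xⱼ)

L_0(0.1) = (0.1 - 1)/(-3 - 1) = 0.225000
L_1(0.1) = (0.1 - (-3))/(1 - (-3)) = 0.775000

P(0.1) = (-1)×L_0(0.1) + 13×L_1(0.1)
P(0.1) = 9.850000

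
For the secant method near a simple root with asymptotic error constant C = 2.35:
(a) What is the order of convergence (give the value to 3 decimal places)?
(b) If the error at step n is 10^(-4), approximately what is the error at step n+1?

(a) Secant method has superlinear convergence with order φ = (1+√5)/2 ≈ 1.618.
    This means |e_{n+1}| ≈ C|e_n|^1.618.

(b) With |e_n| = 10^(-4) and C = 2.35:
    |e_{n+1}| ≈ 2.35 × (10^(-4))^1.618 = 2.35 × 10^(-6.47)

(a) ≈ 1.618 (golden ratio); (b) |e_{n+1}| ≈ 7.924e-07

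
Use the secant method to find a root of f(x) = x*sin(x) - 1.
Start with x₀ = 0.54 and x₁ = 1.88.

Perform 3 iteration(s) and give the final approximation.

f(x) = x*sin(x) - 1
x₀ = 0.54, x₁ = 1.88

Secant formula: x_{n+1} = x_n - f(x_n)(x_n - x_{n-1})/(f(x_n) - f(x_{n-1}))

Iteration 1:
  f(0.540000) = -0.722367
  f(1.880000) = 0.790843
  x_2 = 1.880000 - 0.790843×(1.880000 - 0.540000)/(0.790843 - (-0.722367))
       = 1.179681
Iteration 2:
  f(1.880000) = 0.790843
  f(1.179681) = 0.090596
  x_3 = 1.179681 - 0.090596×(1.179681 - 1.880000)/(0.090596 - 0.790843)
       = 1.089075
Iteration 3:
  f(1.179681) = 0.090596
  f(1.089075) = -0.034863
  x_4 = 1.089075 - (-0.034863)×(1.089075 - 1.179681)/(-0.034863 - 0.090596)
       = 1.114253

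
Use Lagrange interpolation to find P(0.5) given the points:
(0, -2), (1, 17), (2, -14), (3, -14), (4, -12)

Lagrange interpolation formula:
P(x) = Σ yᵢ × Lᵢ(x)
where Lᵢ(x) = Π_{j≠i} (x - xⱼ)/(xᵢ - xⱼ)

L_0(0.5) = (0.5 - 1)/(0 - 1) × (0.5 - 2)/(0 - 2) × (0.5 - 3)/(0 - 3) × (0.5 - 4)/(0 - 4) = 0.273438
L_1(0.5) = (0.5 - 0)/(1 - 0) × (0.5 - 2)/(1 - 2) × (0.5 - 3)/(1 - 3) × (0.5 - 4)/(1 - 4) = 1.093750
L_2(0.5) = (0.5 - 0)/(2 - 0) × (0.5 - 1)/(2 - 1) × (0.5 - 3)/(2 - 3) × (0.5 - 4)/(2 - 4) = -0.546875
L_3(0.5) = (0.5 - 0)/(3 - 0) × (0.5 - 1)/(3 - 1) × (0.5 - 2)/(3 - 2) × (0.5 - 4)/(3 - 4) = 0.218750
L_4(0.5) = (0.5 - 0)/(4 - 0) × (0.5 - 1)/(4 - 1) × (0.5 - 2)/(4 - 2) × (0.5 - 3)/(4 - 3) = -0.039062

P(0.5) = (-2)×L_0(0.5) + 17×L_1(0.5) + (-14)×L_2(0.5) + (-14)×L_3(0.5) + (-12)×L_4(0.5)
P(0.5) = 23.109375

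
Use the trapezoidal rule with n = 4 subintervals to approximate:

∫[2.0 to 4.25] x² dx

f(x) = x²
a = 2.0, b = 4.25, n = 4
h = (b - a)/n = 0.562500

Trapezoidal rule: (h/2)[f(x₀) + 2f(x₁) + 2f(x₂) + ... + f(xₙ)]

x_0 = 2.0000, f(x_0) = 4.000000, coefficient = 1
x_1 = 2.5625, f(x_1) = 6.566406, coefficient = 2
x_2 = 3.1250, f(x_2) = 9.765625, coefficient = 2
x_3 = 3.6875, f(x_3) = 13.597656, coefficient = 2
x_4 = 4.2500, f(x_4) = 18.062500, coefficient = 1

I ≈ (0.562500/2) × 81.921875 = 23.040527
Exact value: 22.921875
Error: 0.118652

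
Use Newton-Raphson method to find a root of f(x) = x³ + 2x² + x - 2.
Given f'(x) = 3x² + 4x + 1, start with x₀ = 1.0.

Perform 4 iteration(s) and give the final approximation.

f(x) = x³ + 2x² + x - 2
f'(x) = 3x² + 4x + 1
x₀ = 1.0

Newton-Raphson formula: x_{n+1} = x_n - f(x_n)/f'(x_n)

Iteration 1:
  f(1.000000) = 2.000000
  f'(1.000000) = 8.000000
  x_1 = 1.000000 - 2.000000/8.000000 = 0.750000
Iteration 2:
  f(0.750000) = 0.296875
  f'(0.750000) = 5.687500
  x_2 = 0.750000 - 0.296875/5.687500 = 0.697802
Iteration 3:
  f(0.697802) = 0.011437
  f'(0.697802) = 5.251993
  x_3 = 0.697802 - 0.011437/5.251993 = 0.695624
Iteration 4:
  f(0.695624) = 0.000019
  f'(0.695624) = 5.234178
  x_4 = 0.695624 - 0.000019/5.234178 = 0.695621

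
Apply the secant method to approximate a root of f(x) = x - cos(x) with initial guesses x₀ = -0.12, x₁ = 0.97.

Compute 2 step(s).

f(x) = x - cos(x)
x₀ = -0.12, x₁ = 0.97

Secant formula: x_{n+1} = x_n - f(x_n)(x_n - x_{n-1})/(f(x_n) - f(x_{n-1}))

Iteration 1:
  f(-0.120000) = -1.112809
  f(0.970000) = 0.404700
  x_2 = 0.970000 - 0.404700×(0.970000 - (-0.120000))/(0.404700 - (-1.112809))
       = 0.679311
Iteration 2:
  f(0.970000) = 0.404700
  f(0.679311) = -0.098695
  x_3 = 0.679311 - (-0.098695)×(0.679311 - 0.970000)/(-0.098695 - 0.404700)
       = 0.736303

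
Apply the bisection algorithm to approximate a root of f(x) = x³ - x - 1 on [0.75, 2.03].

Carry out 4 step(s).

f(x) = x³ - x - 1
Initial interval: [0.75, 2.03]

Iteration 1:
  c_1 = (0.750000 + 2.030000)/2 = 1.390000
  f(c_1) = f(1.390000) = 0.295619
  f(a) × f(c) < 0, new interval: [0.750000, 1.390000]
Iteration 2:
  c_2 = (0.750000 + 1.390000)/2 = 1.070000
  f(c_2) = f(1.070000) = -0.844957
  f(a) × f(c) ≥ 0, new interval: [1.070000, 1.390000]
Iteration 3:
  c_3 = (1.070000 + 1.390000)/2 = 1.230000
  f(c_3) = f(1.230000) = -0.369133
  f(a) × f(c) ≥ 0, new interval: [1.230000, 1.390000]
Iteration 4:
  c_4 = (1.230000 + 1.390000)/2 = 1.310000
  f(c_4) = f(1.310000) = -0.061909
  f(a) × f(c) ≥ 0, new interval: [1.310000, 1.390000]

After 4 iteration(s), the approximation is c_4 = 1.310000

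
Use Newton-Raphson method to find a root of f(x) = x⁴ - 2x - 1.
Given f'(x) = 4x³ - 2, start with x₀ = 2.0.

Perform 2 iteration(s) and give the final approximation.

f(x) = x⁴ - 2x - 1
f'(x) = 4x³ - 2
x₀ = 2.0

Newton-Raphson formula: x_{n+1} = x_n - f(x_n)/f'(x_n)

Iteration 1:
  f(2.000000) = 11.000000
  f'(2.000000) = 30.000000
  x_1 = 2.000000 - 11.000000/30.000000 = 1.633333
Iteration 2:
  f(1.633333) = 2.850372
  f'(1.633333) = 15.429481
  x_2 = 1.633333 - 2.850372/15.429481 = 1.448598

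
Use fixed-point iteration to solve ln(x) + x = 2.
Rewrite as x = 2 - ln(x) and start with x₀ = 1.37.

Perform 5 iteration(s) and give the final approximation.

Equation: ln(x) + x = 2
Fixed-point form: x = 2 - ln(x)
x₀ = 1.37

x_1 = g(1.370000) = 1.685189
x_2 = g(1.685189) = 1.478122
x_3 = g(1.478122) = 1.609228
x_4 = g(1.609228) = 1.524246
x_5 = g(1.524246) = 1.578500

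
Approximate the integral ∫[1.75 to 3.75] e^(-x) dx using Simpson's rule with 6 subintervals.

f(x) = e^(-x)
a = 1.75, b = 3.75, n = 6
h = (b - a)/n = 0.333333

Simpson's rule: (h/3)[f(x₀) + 4f(x₁) + 2f(x₂) + ... + f(xₙ)]

x_0 = 1.7500, f(x_0) = 0.173774, coefficient = 1
x_1 = 2.0833, f(x_1) = 0.124514, coefficient = 4
x_2 = 2.4167, f(x_2) = 0.089219, coefficient = 2
x_3 = 2.7500, f(x_3) = 0.063928, coefficient = 4
x_4 = 3.0833, f(x_4) = 0.045806, coefficient = 2
x_5 = 3.4167, f(x_5) = 0.032822, coefficient = 4
x_6 = 3.7500, f(x_6) = 0.023518, coefficient = 1

I ≈ (0.333333/3) × 1.352397 = 0.150266
Exact value: 0.150256
Error: 0.000010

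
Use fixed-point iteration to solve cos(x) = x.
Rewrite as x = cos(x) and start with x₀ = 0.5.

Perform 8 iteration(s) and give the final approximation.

Equation: cos(x) = x
Fixed-point form: x = cos(x)
x₀ = 0.5

x_1 = g(0.500000) = 0.877583
x_2 = g(0.877583) = 0.639012
x_3 = g(0.639012) = 0.802685
x_4 = g(0.802685) = 0.694778
x_5 = g(0.694778) = 0.768196
x_6 = g(0.768196) = 0.719165
x_7 = g(0.719165) = 0.752356
x_8 = g(0.752356) = 0.730081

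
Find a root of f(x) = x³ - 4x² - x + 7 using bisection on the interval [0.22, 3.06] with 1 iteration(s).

f(x) = x³ - 4x² - x + 7
Initial interval: [0.22, 3.06]

Iteration 1:
  c_1 = (0.220000 + 3.060000)/2 = 1.640000
  f(c_1) = f(1.640000) = -0.987456
  f(a) × f(c) < 0, new interval: [0.220000, 1.640000]

After 1 iteration(s), the approximation is c_1 = 1.640000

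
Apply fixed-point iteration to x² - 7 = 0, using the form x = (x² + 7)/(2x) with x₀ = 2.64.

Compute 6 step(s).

Equation: x² - 7 = 0
Fixed-point form: x = (x² + 7)/(2x)
x₀ = 2.64

x_1 = g(2.640000) = 2.645758
x_2 = g(2.645758) = 2.645751
x_3 = g(2.645751) = 2.645751
x_4 = g(2.645751) = 2.645751
x_5 = g(2.645751) = 2.645751
x_6 = g(2.645751) = 2.645751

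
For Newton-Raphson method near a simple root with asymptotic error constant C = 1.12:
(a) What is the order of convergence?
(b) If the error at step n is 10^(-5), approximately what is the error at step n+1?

(a) Newton-Raphson has quadratic (order 2) convergence near simple roots.
    This means |e_{n+1}| ≈ C|e_n|².

(b) With |e_n| = 10^(-5) and C = 1.12:
    |e_{n+1}| ≈ 1.12 × (10^(-5))² = 1.12 × 10^(-10)

(a) 2 (quadratic); (b) |e_{n+1}| ≈ 1.120e-10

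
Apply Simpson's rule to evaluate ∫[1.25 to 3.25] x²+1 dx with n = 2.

f(x) = x²+1
a = 1.25, b = 3.25, n = 2
h = (b - a)/n = 1.000000

Simpson's rule: (h/3)[f(x₀) + 4f(x₁) + 2f(x₂) + ... + f(xₙ)]

x_0 = 1.2500, f(x_0) = 2.562500, coefficient = 1
x_1 = 2.2500, f(x_1) = 6.062500, coefficient = 4
x_2 = 3.2500, f(x_2) = 11.562500, coefficient = 1

I ≈ (1.000000/3) × 38.375000 = 12.791667
Exact value: 12.791667
Error: 0.000000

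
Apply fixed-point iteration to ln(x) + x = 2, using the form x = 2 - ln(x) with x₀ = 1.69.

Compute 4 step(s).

Equation: ln(x) + x = 2
Fixed-point form: x = 2 - ln(x)
x₀ = 1.69

x_1 = g(1.690000) = 1.475271
x_2 = g(1.475271) = 1.611158
x_3 = g(1.611158) = 1.523047
x_4 = g(1.523047) = 1.579287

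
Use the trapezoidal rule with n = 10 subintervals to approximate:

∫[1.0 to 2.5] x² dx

f(x) = x²
a = 1.0, b = 2.5, n = 10
h = (b - a)/n = 0.150000

Trapezoidal rule: (h/2)[f(x₀) + 2f(x₁) + 2f(x₂) + ... + f(xₙ)]

x_0 = 1.0000, f(x_0) = 1.000000, coefficient = 1
x_1 = 1.1500, f(x_1) = 1.322500, coefficient = 2
x_2 = 1.3000, f(x_2) = 1.690000, coefficient = 2
x_3 = 1.4500, f(x_3) = 2.102500, coefficient = 2
x_4 = 1.6000, f(x_4) = 2.560000, coefficient = 2
x_5 = 1.7500, f(x_5) = 3.062500, coefficient = 2
x_6 = 1.9000, f(x_6) = 3.610000, coefficient = 2
x_7 = 2.0500, f(x_7) = 4.202500, coefficient = 2
x_8 = 2.2000, f(x_8) = 4.840000, coefficient = 2
x_9 = 2.3500, f(x_9) = 5.522500, coefficient = 2
x_10 = 2.5000, f(x_10) = 6.250000, coefficient = 1

I ≈ (0.150000/2) × 65.075000 = 4.880625
Exact value: 4.875000
Error: 0.005625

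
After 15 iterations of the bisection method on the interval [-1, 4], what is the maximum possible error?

Bisection error bound: |error| ≤ (b-a)/2^n
|error| ≤ (4 - (-1))/2^15 = 5/2^15
|error| ≤ 0.0001525879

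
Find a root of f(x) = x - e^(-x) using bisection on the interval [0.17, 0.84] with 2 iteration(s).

f(x) = x - e^(-x)
Initial interval: [0.17, 0.84]

Iteration 1:
  c_1 = (0.170000 + 0.840000)/2 = 0.505000
  f(c_1) = f(0.505000) = -0.098506
  f(a) × f(c) ≥ 0, new interval: [0.505000, 0.840000]
Iteration 2:
  c_2 = (0.505000 + 0.840000)/2 = 0.672500
  f(c_2) = f(0.672500) = 0.162069
  f(a) × f(c) < 0, new interval: [0.505000, 0.672500]

After 2 iteration(s), the approximation is c_2 = 0.672500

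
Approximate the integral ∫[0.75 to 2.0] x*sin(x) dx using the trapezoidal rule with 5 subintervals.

f(x) = x*sin(x)
a = 0.75, b = 2.0, n = 5
h = (b - a)/n = 0.250000

Trapezoidal rule: (h/2)[f(x₀) + 2f(x₁) + 2f(x₂) + ... + f(xₙ)]

x_0 = 0.7500, f(x_0) = 0.511229, coefficient = 1
x_1 = 1.0000, f(x_1) = 0.841471, coefficient = 2
x_2 = 1.2500, f(x_2) = 1.186231, coefficient = 2
x_3 = 1.5000, f(x_3) = 1.496242, coefficient = 2
x_4 = 1.7500, f(x_4) = 1.721975, coefficient = 2
x_5 = 2.0000, f(x_5) = 1.818595, coefficient = 1

I ≈ (0.250000/2) × 12.821663 = 1.602708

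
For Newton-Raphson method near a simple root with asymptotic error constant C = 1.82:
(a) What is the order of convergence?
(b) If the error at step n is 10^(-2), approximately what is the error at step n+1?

(a) Newton-Raphson has quadratic (order 2) convergence near simple roots.
    This means |e_{n+1}| ≈ C|e_n|².

(b) With |e_n| = 10^(-2) and C = 1.82:
    |e_{n+1}| ≈ 1.82 × (10^(-2))² = 1.82 × 10^(-4)

(a) 2 (quadratic); (b) |e_{n+1}| ≈ 1.820e-04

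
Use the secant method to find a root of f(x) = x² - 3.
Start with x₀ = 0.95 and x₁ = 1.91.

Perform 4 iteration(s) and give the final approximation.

f(x) = x² - 3
x₀ = 0.95, x₁ = 1.91

Secant formula: x_{n+1} = x_n - f(x_n)(x_n - x_{n-1})/(f(x_n) - f(x_{n-1}))

Iteration 1:
  f(0.950000) = -2.097500
  f(1.910000) = 0.648100
  x_2 = 1.910000 - 0.648100×(1.910000 - 0.950000)/(0.648100 - (-2.097500))
       = 1.683392
Iteration 2:
  f(1.910000) = 0.648100
  f(1.683392) = -0.166193
  x_3 = 1.683392 - (-0.166193)×(1.683392 - 1.910000)/(-0.166193 - 0.648100)
       = 1.729641
Iteration 3:
  f(1.683392) = -0.166193
  f(1.729641) = -0.008342
  x_4 = 1.729641 - (-0.008342)×(1.729641 - 1.683392)/(-0.008342 - (-0.166193))
       = 1.732085
Iteration 4:
  f(1.729641) = -0.008342
  f(1.732085) = 0.000119
  x_5 = 1.732085 - 0.000119×(1.732085 - 1.729641)/(0.000119 - (-0.008342))
       = 1.732051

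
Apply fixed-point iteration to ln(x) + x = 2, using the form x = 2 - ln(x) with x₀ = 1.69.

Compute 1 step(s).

Equation: ln(x) + x = 2
Fixed-point form: x = 2 - ln(x)
x₀ = 1.69

x_1 = g(1.690000) = 1.475271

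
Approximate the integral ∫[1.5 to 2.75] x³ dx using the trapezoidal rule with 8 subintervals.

f(x) = x³
a = 1.5, b = 2.75, n = 8
h = (b - a)/n = 0.156250

Trapezoidal rule: (h/2)[f(x₀) + 2f(x₁) + 2f(x₂) + ... + f(xₙ)]

x_0 = 1.5000, f(x_0) = 3.375000, coefficient = 1
x_1 = 1.6562, f(x_1) = 4.543365, coefficient = 2
x_2 = 1.8125, f(x_2) = 5.954346, coefficient = 2
x_3 = 1.9688, f(x_3) = 7.630829, coefficient = 2
x_4 = 2.1250, f(x_4) = 9.595703, coefficient = 2
x_5 = 2.2812, f(x_5) = 11.871857, coefficient = 2
x_6 = 2.4375, f(x_6) = 14.482178, coefficient = 2
x_7 = 2.5938, f(x_7) = 17.449554, coefficient = 2
x_8 = 2.7500, f(x_8) = 20.796875, coefficient = 1

I ≈ (0.156250/2) × 167.227539 = 13.064651
Exact value: 13.032227
Error: 0.032425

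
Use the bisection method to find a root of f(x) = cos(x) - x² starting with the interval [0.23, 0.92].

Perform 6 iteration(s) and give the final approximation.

f(x) = cos(x) - x²
Initial interval: [0.23, 0.92]

Iteration 1:
  c_1 = (0.230000 + 0.920000)/2 = 0.575000
  f(c_1) = f(0.575000) = 0.508567
  f(a) × f(c) ≥ 0, new interval: [0.575000, 0.920000]
Iteration 2:
  c_2 = (0.575000 + 0.920000)/2 = 0.747500
  f(c_2) = f(0.747500) = 0.174634
  f(a) × f(c) ≥ 0, new interval: [0.747500, 0.920000]
Iteration 3:
  c_3 = (0.747500 + 0.920000)/2 = 0.833750
  f(c_3) = f(0.833750) = -0.023035
  f(a) × f(c) < 0, new interval: [0.747500, 0.833750]
Iteration 4:
  c_4 = (0.747500 + 0.833750)/2 = 0.790625
  f(c_4) = f(0.790625) = 0.078313
  f(a) × f(c) ≥ 0, new interval: [0.790625, 0.833750]
Iteration 5:
  c_5 = (0.790625 + 0.833750)/2 = 0.812188
  f(c_5) = f(0.812188) = 0.028264
  f(a) × f(c) ≥ 0, new interval: [0.812188, 0.833750]
Iteration 6:
  c_6 = (0.812188 + 0.833750)/2 = 0.822969
  f(c_6) = f(0.822969) = 0.002770
  f(a) × f(c) ≥ 0, new interval: [0.822969, 0.833750]

After 6 iteration(s), the approximation is c_6 = 0.822969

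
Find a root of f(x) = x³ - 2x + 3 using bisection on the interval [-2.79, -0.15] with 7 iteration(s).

f(x) = x³ - 2x + 3
Initial interval: [-2.79, -0.15]

Iteration 1:
  c_1 = (-2.790000 + (-0.150000))/2 = -1.470000
  f(c_1) = f(-1.470000) = 2.763477
  f(a) × f(c) < 0, new interval: [-2.790000, -1.470000]
Iteration 2:
  c_2 = (-2.790000 + (-1.470000))/2 = -2.130000
  f(c_2) = f(-2.130000) = -2.403597
  f(a) × f(c) ≥ 0, new interval: [-2.130000, -1.470000]
Iteration 3:
  c_3 = (-2.130000 + (-1.470000))/2 = -1.800000
  f(c_3) = f(-1.800000) = 0.768000
  f(a) × f(c) < 0, new interval: [-2.130000, -1.800000]
Iteration 4:
  c_4 = (-2.130000 + (-1.800000))/2 = -1.965000
  f(c_4) = f(-1.965000) = -0.657307
  f(a) × f(c) ≥ 0, new interval: [-1.965000, -1.800000]
Iteration 5:
  c_5 = (-1.965000 + (-1.800000))/2 = -1.882500
  f(c_5) = f(-1.882500) = 0.093785
  f(a) × f(c) < 0, new interval: [-1.965000, -1.882500]
Iteration 6:
  c_6 = (-1.965000 + (-1.882500))/2 = -1.923750
  f(c_6) = f(-1.923750) = -0.271941
  f(a) × f(c) ≥ 0, new interval: [-1.923750, -1.882500]
Iteration 7:
  c_7 = (-1.923750 + (-1.882500))/2 = -1.903125
  f(c_7) = f(-1.903125) = -0.086649
  f(a) × f(c) ≥ 0, new interval: [-1.903125, -1.882500]

After 7 iteration(s), the approximation is c_7 = -1.903125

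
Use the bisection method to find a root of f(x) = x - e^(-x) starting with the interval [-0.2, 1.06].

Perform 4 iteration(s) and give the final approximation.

f(x) = x - e^(-x)
Initial interval: [-0.2, 1.06]

Iteration 1:
  c_1 = (-0.200000 + 1.060000)/2 = 0.430000
  f(c_1) = f(0.430000) = -0.220509
  f(a) × f(c) ≥ 0, new interval: [0.430000, 1.060000]
Iteration 2:
  c_2 = (0.430000 + 1.060000)/2 = 0.745000
  f(c_2) = f(0.745000) = 0.270266
  f(a) × f(c) < 0, new interval: [0.430000, 0.745000]
Iteration 3:
  c_3 = (0.430000 + 0.745000)/2 = 0.587500
  f(c_3) = f(0.587500) = 0.031785
  f(a) × f(c) < 0, new interval: [0.430000, 0.587500]
Iteration 4:
  c_4 = (0.430000 + 0.587500)/2 = 0.508750
  f(c_4) = f(0.508750) = -0.092497
  f(a) × f(c) ≥ 0, new interval: [0.508750, 0.587500]

After 4 iteration(s), the approximation is c_4 = 0.508750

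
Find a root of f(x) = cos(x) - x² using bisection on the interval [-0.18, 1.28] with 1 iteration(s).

f(x) = cos(x) - x²
Initial interval: [-0.18, 1.28]

Iteration 1:
  c_1 = (-0.180000 + 1.280000)/2 = 0.550000
  f(c_1) = f(0.550000) = 0.550025
  f(a) × f(c) ≥ 0, new interval: [0.550000, 1.280000]

After 1 iteration(s), the approximation is c_1 = 0.550000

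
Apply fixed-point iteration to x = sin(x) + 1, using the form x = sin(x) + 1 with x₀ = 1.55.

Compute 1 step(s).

Equation: x = sin(x) + 1
Fixed-point form: x = sin(x) + 1
x₀ = 1.55

x_1 = g(1.550000) = 1.999784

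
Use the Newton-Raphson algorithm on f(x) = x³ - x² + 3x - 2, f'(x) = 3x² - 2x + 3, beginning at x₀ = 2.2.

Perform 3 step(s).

f(x) = x³ - x² + 3x - 2
f'(x) = 3x² - 2x + 3
x₀ = 2.2

Newton-Raphson formula: x_{n+1} = x_n - f(x_n)/f'(x_n)

Iteration 1:
  f(2.200000) = 10.408000
  f'(2.200000) = 13.120000
  x_1 = 2.200000 - 10.408000/13.120000 = 1.406707
Iteration 2:
  f(1.406707) = 3.024925
  f'(1.406707) = 6.123062
  x_2 = 1.406707 - 3.024925/6.123062 = 0.912686
Iteration 3:
  f(0.912686) = 0.665325
  f'(0.912686) = 3.673614
  x_3 = 0.912686 - 0.665325/3.673614 = 0.731577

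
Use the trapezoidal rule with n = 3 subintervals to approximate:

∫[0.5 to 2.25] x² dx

f(x) = x²
a = 0.5, b = 2.25, n = 3
h = (b - a)/n = 0.583333

Trapezoidal rule: (h/2)[f(x₀) + 2f(x₁) + 2f(x₂) + ... + f(xₙ)]

x_0 = 0.5000, f(x_0) = 0.250000, coefficient = 1
x_1 = 1.0833, f(x_1) = 1.173611, coefficient = 2
x_2 = 1.6667, f(x_2) = 2.777778, coefficient = 2
x_3 = 2.2500, f(x_3) = 5.062500, coefficient = 1

I ≈ (0.583333/2) × 13.215278 = 3.854456
Exact value: 3.755208
Error: 0.099248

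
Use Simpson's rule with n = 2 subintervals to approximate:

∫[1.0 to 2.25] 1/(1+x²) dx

f(x) = 1/(1+x²)
a = 1.0, b = 2.25, n = 2
h = (b - a)/n = 0.625000

Simpson's rule: (h/3)[f(x₀) + 4f(x₁) + 2f(x₂) + ... + f(xₙ)]

x_0 = 1.0000, f(x_0) = 0.500000, coefficient = 1
x_1 = 1.6250, f(x_1) = 0.274678, coefficient = 4
x_2 = 2.2500, f(x_2) = 0.164948, coefficient = 1

I ≈ (0.625000/3) × 1.763661 = 0.367429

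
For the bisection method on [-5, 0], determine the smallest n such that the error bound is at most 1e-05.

We need (b-a)/2^n ≤ 1e-05
(0 - (-5))/2^n ≤ 1e-05
5/2^n ≤ 1e-05
2^n ≥ 500000
n ≥ log₂(500000) = 18.93
n ≥ 19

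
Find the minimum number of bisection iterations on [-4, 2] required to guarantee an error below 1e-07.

We need (b-a)/2^n ≤ 1e-07
(2 - (-4))/2^n ≤ 1e-07
6/2^n ≤ 1e-07
2^n ≥ 60000000
n ≥ log₂(60000000) = 25.84
n ≥ 26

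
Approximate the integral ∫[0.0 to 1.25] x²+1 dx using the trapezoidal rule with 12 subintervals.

f(x) = x²+1
a = 0.0, b = 1.25, n = 12
h = (b - a)/n = 0.104167

Trapezoidal rule: (h/2)[f(x₀) + 2f(x₁) + 2f(x₂) + ... + f(xₙ)]

x_0 = 0.0000, f(x_0) = 1.000000, coefficient = 1
x_1 = 0.1042, f(x_1) = 1.010851, coefficient = 2
x_2 = 0.2083, f(x_2) = 1.043403, coefficient = 2
x_3 = 0.3125, f(x_3) = 1.097656, coefficient = 2
x_4 = 0.4167, f(x_4) = 1.173611, coefficient = 2
x_5 = 0.5208, f(x_5) = 1.271267, coefficient = 2
x_6 = 0.6250, f(x_6) = 1.390625, coefficient = 2
x_7 = 0.7292, f(x_7) = 1.531684, coefficient = 2
x_8 = 0.8333, f(x_8) = 1.694444, coefficient = 2
x_9 = 0.9375, f(x_9) = 1.878906, coefficient = 2
x_10 = 1.0417, f(x_10) = 2.085069, coefficient = 2
x_11 = 1.1458, f(x_11) = 2.312934, coefficient = 2
x_12 = 1.2500, f(x_12) = 2.562500, coefficient = 1

I ≈ (0.104167/2) × 36.543403 = 1.903302
Exact value: 1.901042
Error: 0.002261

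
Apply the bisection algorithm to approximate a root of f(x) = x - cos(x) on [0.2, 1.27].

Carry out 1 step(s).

f(x) = x - cos(x)
Initial interval: [0.2, 1.27]

Iteration 1:
  c_1 = (0.200000 + 1.270000)/2 = 0.735000
  f(c_1) = f(0.735000) = -0.006831
  f(a) × f(c) ≥ 0, new interval: [0.735000, 1.270000]

After 1 iteration(s), the approximation is c_1 = 0.735000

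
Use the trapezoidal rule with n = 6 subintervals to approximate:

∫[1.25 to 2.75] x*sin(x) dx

f(x) = x*sin(x)
a = 1.25, b = 2.75, n = 6
h = (b - a)/n = 0.250000

Trapezoidal rule: (h/2)[f(x₀) + 2f(x₁) + 2f(x₂) + ... + f(xₙ)]

x_0 = 1.2500, f(x_0) = 1.186231, coefficient = 1
x_1 = 1.5000, f(x_1) = 1.496242, coefficient = 2
x_2 = 1.7500, f(x_2) = 1.721975, coefficient = 2
x_3 = 2.0000, f(x_3) = 1.818595, coefficient = 2
x_4 = 2.2500, f(x_4) = 1.750665, coefficient = 2
x_5 = 2.5000, f(x_5) = 1.496180, coefficient = 2
x_6 = 2.7500, f(x_6) = 1.049568, coefficient = 1

I ≈ (0.250000/2) × 18.803114 = 2.350389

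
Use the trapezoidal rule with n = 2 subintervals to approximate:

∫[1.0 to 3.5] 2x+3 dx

f(x) = 2x+3
a = 1.0, b = 3.5, n = 2
h = (b - a)/n = 1.250000

Trapezoidal rule: (h/2)[f(x₀) + 2f(x₁) + 2f(x₂) + ... + f(xₙ)]

x_0 = 1.0000, f(x_0) = 5.000000, coefficient = 1
x_1 = 2.2500, f(x_1) = 7.500000, coefficient = 2
x_2 = 3.5000, f(x_2) = 10.000000, coefficient = 1

I ≈ (1.250000/2) × 30.000000 = 18.750000
Exact value: 18.750000
Error: 0.000000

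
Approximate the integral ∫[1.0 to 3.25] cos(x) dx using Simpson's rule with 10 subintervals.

f(x) = cos(x)
a = 1.0, b = 3.25, n = 10
h = (b - a)/n = 0.225000

Simpson's rule: (h/3)[f(x₀) + 4f(x₁) + 2f(x₂) + ... + f(xₙ)]

x_0 = 1.0000, f(x_0) = 0.540302, coefficient = 1
x_1 = 1.2250, f(x_1) = 0.338946, coefficient = 4
x_2 = 1.4500, f(x_2) = 0.120503, coefficient = 2
x_3 = 1.6750, f(x_3) = -0.104015, coefficient = 4
x_4 = 1.9000, f(x_4) = -0.323290, coefficient = 2
x_5 = 2.1250, f(x_5) = -0.526266, coefficient = 4
x_6 = 2.3500, f(x_6) = -0.702713, coefficient = 2
x_7 = 2.5750, f(x_7) = -0.843735, coefficient = 4
x_8 = 2.8000, f(x_8) = -0.942222, coefficient = 2
x_9 = 3.0250, f(x_9) = -0.993211, coefficient = 4
x_10 = 3.2500, f(x_10) = -0.994130, coefficient = 1

I ≈ (0.225000/3) × -12.662396 = -0.949680
Exact value: -0.949666
Error: 0.000014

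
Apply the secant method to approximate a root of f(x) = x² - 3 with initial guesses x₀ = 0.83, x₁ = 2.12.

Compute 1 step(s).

f(x) = x² - 3
x₀ = 0.83, x₁ = 2.12

Secant formula: x_{n+1} = x_n - f(x_n)(x_n - x_{n-1})/(f(x_n) - f(x_{n-1}))

Iteration 1:
  f(0.830000) = -2.311100
  f(2.120000) = 1.494400
  x_2 = 2.120000 - 1.494400×(2.120000 - 0.830000)/(1.494400 - (-2.311100))
       = 1.613424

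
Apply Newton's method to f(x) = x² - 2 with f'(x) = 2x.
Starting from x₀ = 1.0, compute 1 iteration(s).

f(x) = x² - 2
f'(x) = 2x
x₀ = 1.0

Newton-Raphson formula: x_{n+1} = x_n - f(x_n)/f'(x_n)

Iteration 1:
  f(1.000000) = -1.000000
  f'(1.000000) = 2.000000
  x_1 = 1.000000 - (-1.000000)/2.000000 = 1.500000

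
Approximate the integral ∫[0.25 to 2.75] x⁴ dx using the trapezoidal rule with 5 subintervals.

f(x) = x⁴
a = 0.25, b = 2.75, n = 5
h = (b - a)/n = 0.500000

Trapezoidal rule: (h/2)[f(x₀) + 2f(x₁) + 2f(x₂) + ... + f(xₙ)]

x_0 = 0.2500, f(x_0) = 0.003906, coefficient = 1
x_1 = 0.7500, f(x_1) = 0.316406, coefficient = 2
x_2 = 1.2500, f(x_2) = 2.441406, coefficient = 2
x_3 = 1.7500, f(x_3) = 9.378906, coefficient = 2
x_4 = 2.2500, f(x_4) = 25.628906, coefficient = 2
x_5 = 2.7500, f(x_5) = 57.191406, coefficient = 1

I ≈ (0.500000/2) × 132.726562 = 33.181641
Exact value: 31.455078
Error: 1.726562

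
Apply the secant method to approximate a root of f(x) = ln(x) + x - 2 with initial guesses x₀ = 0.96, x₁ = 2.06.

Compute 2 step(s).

f(x) = ln(x) + x - 2
x₀ = 0.96, x₁ = 2.06

Secant formula: x_{n+1} = x_n - f(x_n)(x_n - x_{n-1})/(f(x_n) - f(x_{n-1}))

Iteration 1:
  f(0.960000) = -1.080822
  f(2.060000) = 0.782706
  x_2 = 2.060000 - 0.782706×(2.060000 - 0.960000)/(0.782706 - (-1.080822))
       = 1.597986
Iteration 2:
  f(2.060000) = 0.782706
  f(1.597986) = 0.066730
  x_3 = 1.597986 - 0.066730×(1.597986 - 2.060000)/(0.066730 - 0.782706)
       = 1.554926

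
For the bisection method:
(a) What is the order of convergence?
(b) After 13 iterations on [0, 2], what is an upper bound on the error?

(a) Bisection has linear (order 1) convergence; the error is halved each step.

(b) Error bound = (b-a)/2^n = (2 - 0)/2^{13}
    = 2/2^{13}

(a) 1 (linear); (b) error ≤ 2.44e-04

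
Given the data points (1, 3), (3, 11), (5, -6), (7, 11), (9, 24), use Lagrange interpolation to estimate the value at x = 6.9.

Lagrange interpolation formula:
P(x) = Σ yᵢ × Lᵢ(x)
where Lᵢ(x) = Π_{j≠i} (x - xⱼ)/(xᵢ - xⱼ)

L_0(6.9) = (6.9 - 3)/(1 - 3) × (6.9 - 5)/(1 - 5) × (6.9 - 7)/(1 - 7) × (6.9 - 9)/(1 - 9) = 0.004052
L_1(6.9) = (6.9 - 1)/(3 - 1) × (6.9 - 5)/(3 - 5) × (6.9 - 7)/(3 - 7) × (6.9 - 9)/(3 - 9) = -0.024522
L_2(6.9) = (6.9 - 1)/(5 - 1) × (6.9 - 3)/(5 - 3) × (6.9 - 7)/(5 - 7) × (6.9 - 9)/(5 - 9) = 0.075502
L_3(6.9) = (6.9 - 1)/(7 - 1) × (6.9 - 3)/(7 - 3) × (6.9 - 5)/(7 - 5) × (6.9 - 9)/(7 - 9) = 0.956353
L_4(6.9) = (6.9 - 1)/(9 - 1) × (6.9 - 3)/(9 - 3) × (6.9 - 5)/(9 - 5) × (6.9 - 7)/(9 - 7) = -0.011385

P(6.9) = 3×L_0(6.9) + 11×L_1(6.9) + (-6)×L_2(6.9) + 11×L_3(6.9) + 24×L_4(6.9)
P(6.9) = 9.536048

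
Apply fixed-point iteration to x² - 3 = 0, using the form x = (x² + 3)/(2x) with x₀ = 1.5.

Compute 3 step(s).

Equation: x² - 3 = 0
Fixed-point form: x = (x² + 3)/(2x)
x₀ = 1.5

x_1 = g(1.500000) = 1.750000
x_2 = g(1.750000) = 1.732143
x_3 = g(1.732143) = 1.732051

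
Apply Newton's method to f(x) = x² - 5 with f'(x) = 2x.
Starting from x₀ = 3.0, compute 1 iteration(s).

f(x) = x² - 5
f'(x) = 2x
x₀ = 3.0

Newton-Raphson formula: x_{n+1} = x_n - f(x_n)/f'(x_n)

Iteration 1:
  f(3.000000) = 4.000000
  f'(3.000000) = 6.000000
  x_1 = 3.000000 - 4.000000/6.000000 = 2.333333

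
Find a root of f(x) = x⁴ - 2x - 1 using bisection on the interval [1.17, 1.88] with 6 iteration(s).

f(x) = x⁴ - 2x - 1
Initial interval: [1.17, 1.88]

Iteration 1:
  c_1 = (1.170000 + 1.880000)/2 = 1.525000
  f(c_1) = f(1.525000) = 1.358532
  f(a) × f(c) < 0, new interval: [1.170000, 1.525000]
Iteration 2:
  c_2 = (1.170000 + 1.525000)/2 = 1.347500
  f(c_2) = f(1.347500) = -0.398029
  f(a) × f(c) ≥ 0, new interval: [1.347500, 1.525000]
Iteration 3:
  c_3 = (1.347500 + 1.525000)/2 = 1.436250
  f(c_3) = f(1.436250) = 0.382702
  f(a) × f(c) < 0, new interval: [1.347500, 1.436250]
Iteration 4:
  c_4 = (1.347500 + 1.436250)/2 = 1.391875
  f(c_4) = f(1.391875) = -0.030557
  f(a) × f(c) ≥ 0, new interval: [1.391875, 1.436250]
Iteration 5:
  c_5 = (1.391875 + 1.436250)/2 = 1.414062
  f(c_5) = f(1.414062) = 0.170166
  f(a) × f(c) < 0, new interval: [1.391875, 1.414062]
Iteration 6:
  c_6 = (1.391875 + 1.414062)/2 = 1.402969
  f(c_6) = f(1.402969) = 0.068351
  f(a) × f(c) < 0, new interval: [1.391875, 1.402969]

After 6 iteration(s), the approximation is c_6 = 1.402969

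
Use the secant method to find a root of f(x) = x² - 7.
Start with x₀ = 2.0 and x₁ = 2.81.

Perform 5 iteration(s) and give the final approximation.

f(x) = x² - 7
x₀ = 2.0, x₁ = 2.81

Secant formula: x_{n+1} = x_n - f(x_n)(x_n - x_{n-1})/(f(x_n) - f(x_{n-1}))

Iteration 1:
  f(2.000000) = -3.000000
  f(2.810000) = 0.896100
  x_2 = 2.810000 - 0.896100×(2.810000 - 2.000000)/(0.896100 - (-3.000000))
       = 2.623701
Iteration 2:
  f(2.810000) = 0.896100
  f(2.623701) = -0.116195
  x_3 = 2.623701 - (-0.116195)×(2.623701 - 2.810000)/(-0.116195 - 0.896100)
       = 2.645085
Iteration 3:
  f(2.623701) = -0.116195
  f(2.645085) = -0.003527
  x_4 = 2.645085 - (-0.003527)×(2.645085 - 2.623701)/(-0.003527 - (-0.116195))
       = 2.645754
Iteration 4:
  f(2.645085) = -0.003527
  f(2.645754) = 0.000015
  x_5 = 2.645754 - 0.000015×(2.645754 - 2.645085)/(0.000015 - (-0.003527))
       = 2.645751
Iteration 5:
  f(2.645754) = 0.000015
  f(2.645751) = 0.000000
  x_6 = 2.645751 - 0.000000×(2.645751 - 2.645754)/(0.000000 - 0.000015)
       = 2.645751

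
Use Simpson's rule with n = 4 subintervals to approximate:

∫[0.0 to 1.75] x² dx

f(x) = x²
a = 0.0, b = 1.75, n = 4
h = (b - a)/n = 0.437500

Simpson's rule: (h/3)[f(x₀) + 4f(x₁) + 2f(x₂) + ... + f(xₙ)]

x_0 = 0.0000, f(x_0) = 0.000000, coefficient = 1
x_1 = 0.4375, f(x_1) = 0.191406, coefficient = 4
x_2 = 0.8750, f(x_2) = 0.765625, coefficient = 2
x_3 = 1.3125, f(x_3) = 1.722656, coefficient = 4
x_4 = 1.7500, f(x_4) = 3.062500, coefficient = 1

I ≈ (0.437500/3) × 12.250000 = 1.786458
Exact value: 1.786458
Error: 0.000000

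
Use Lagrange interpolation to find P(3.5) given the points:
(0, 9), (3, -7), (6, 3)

Lagrange interpolation formula:
P(x) = Σ yᵢ × Lᵢ(x)
where Lᵢ(x) = Π_{j≠i} (x - xⱼ)/(xᵢ - xⱼ)

L_0(3.5) = (3.5 - 3)/(0 - 3) × (3.5 - 6)/(0 - 6) = -0.069444
L_1(3.5) = (3.5 - 0)/(3 - 0) × (3.5 - 6)/(3 - 6) = 0.972222
L_2(3.5) = (3.5 - 0)/(6 - 0) × (3.5 - 3)/(6 - 3) = 0.097222

P(3.5) = 9×L_0(3.5) + (-7)×L_1(3.5) + 3×L_2(3.5)
P(3.5) = -7.138889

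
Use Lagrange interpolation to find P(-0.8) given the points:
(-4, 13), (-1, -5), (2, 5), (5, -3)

Lagrange interpolation formula:
P(x) = Σ yᵢ × Lᵢ(x)
where Lᵢ(x) = Π_{j≠i} (x - xⱼ)/(xᵢ - xⱼ)

L_0(-0.8) = (-0.8 - (-1))/(-4 - (-1)) × (-0.8 - 2)/(-4 - 2) × (-0.8 - 5)/(-4 - 5) = -0.020049
L_1(-0.8) = (-0.8 - (-4))/(-1 - (-4)) × (-0.8 - 2)/(-1 - 2) × (-0.8 - 5)/(-1 - 5) = 0.962370
L_2(-0.8) = (-0.8 - (-4))/(2 - (-4)) × (-0.8 - (-1))/(2 - (-1)) × (-0.8 - 5)/(2 - 5) = 0.068741
L_3(-0.8) = (-0.8 - (-4))/(5 - (-4)) × (-0.8 - (-1))/(5 - (-1)) × (-0.8 - 2)/(5 - 2) = -0.011062

P(-0.8) = 13×L_0(-0.8) + (-5)×L_1(-0.8) + 5×L_2(-0.8) + (-3)×L_3(-0.8)
P(-0.8) = -4.695605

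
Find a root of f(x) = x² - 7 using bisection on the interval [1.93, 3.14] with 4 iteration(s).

f(x) = x² - 7
Initial interval: [1.93, 3.14]

Iteration 1:
  c_1 = (1.930000 + 3.140000)/2 = 2.535000
  f(c_1) = f(2.535000) = -0.573775
  f(a) × f(c) ≥ 0, new interval: [2.535000, 3.140000]
Iteration 2:
  c_2 = (2.535000 + 3.140000)/2 = 2.837500
  f(c_2) = f(2.837500) = 1.051406
  f(a) × f(c) < 0, new interval: [2.535000, 2.837500]
Iteration 3:
  c_3 = (2.535000 + 2.837500)/2 = 2.686250
  f(c_3) = f(2.686250) = 0.215939
  f(a) × f(c) < 0, new interval: [2.535000, 2.686250]
Iteration 4:
  c_4 = (2.535000 + 2.686250)/2 = 2.610625
  f(c_4) = f(2.610625) = -0.184637
  f(a) × f(c) ≥ 0, new interval: [2.610625, 2.686250]

After 4 iteration(s), the approximation is c_4 = 2.610625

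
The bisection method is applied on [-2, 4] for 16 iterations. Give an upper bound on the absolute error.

Bisection error bound: |error| ≤ (b-a)/2^n
|error| ≤ (4 - (-2))/2^16 = 6/2^16
|error| ≤ 0.0000915527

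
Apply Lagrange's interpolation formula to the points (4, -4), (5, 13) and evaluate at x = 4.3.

Lagrange interpolation formula:
P(x) = Σ yᵢ × Lᵢ(x)
where Lᵢ(x) = Π_{j≠i} (x - xⱼ)/(xᵢ - xⱼ)

L_0(4.3) = (4.3 - 5)/(4 - 5) = 0.700000
L_1(4.3) = (4.3 - 4)/(5 - 4) = 0.300000

P(4.3) = (-4)×L_0(4.3) + 13×L_1(4.3)
P(4.3) = 1.100000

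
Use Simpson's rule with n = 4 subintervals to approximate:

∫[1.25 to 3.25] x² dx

f(x) = x²
a = 1.25, b = 3.25, n = 4
h = (b - a)/n = 0.500000

Simpson's rule: (h/3)[f(x₀) + 4f(x₁) + 2f(x₂) + ... + f(xₙ)]

x_0 = 1.2500, f(x_0) = 1.562500, coefficient = 1
x_1 = 1.7500, f(x_1) = 3.062500, coefficient = 4
x_2 = 2.2500, f(x_2) = 5.062500, coefficient = 2
x_3 = 2.7500, f(x_3) = 7.562500, coefficient = 4
x_4 = 3.2500, f(x_4) = 10.562500, coefficient = 1

I ≈ (0.500000/3) × 64.750000 = 10.791667
Exact value: 10.791667
Error: 0.000000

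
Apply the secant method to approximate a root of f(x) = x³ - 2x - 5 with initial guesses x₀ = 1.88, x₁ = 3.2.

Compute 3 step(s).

f(x) = x³ - 2x - 5
x₀ = 1.88, x₁ = 3.2

Secant formula: x_{n+1} = x_n - f(x_n)(x_n - x_{n-1})/(f(x_n) - f(x_{n-1}))

Iteration 1:
  f(1.880000) = -2.115328
  f(3.200000) = 21.368000
  x_2 = 3.200000 - 21.368000×(3.200000 - 1.880000)/(21.368000 - (-2.115328))
       = 1.998903
Iteration 2:
  f(3.200000) = 21.368000
  f(1.998903) = -1.010965
  x_3 = 1.998903 - (-1.010965)×(1.998903 - 3.200000)/(-1.010965 - 21.368000)
       = 2.053162
Iteration 3:
  f(1.998903) = -1.010965
  f(2.053162) = -0.451272
  x_4 = 2.053162 - (-0.451272)×(2.053162 - 1.998903)/(-0.451272 - (-1.010965))
       = 2.096910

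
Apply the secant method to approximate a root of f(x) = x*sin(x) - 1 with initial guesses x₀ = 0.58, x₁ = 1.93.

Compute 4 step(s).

f(x) = x*sin(x) - 1
x₀ = 0.58, x₁ = 1.93

Secant formula: x_{n+1} = x_n - f(x_n)(x_n - x_{n-1})/(f(x_n) - f(x_{n-1}))

Iteration 1:
  f(0.580000) = -0.682146
  f(1.930000) = 0.806822
  x_2 = 1.930000 - 0.806822×(1.930000 - 0.580000)/(0.806822 - (-0.682146))
       = 1.198480
Iteration 2:
  f(1.930000) = 0.806822
  f(1.198480) = 0.116369
  x_3 = 1.198480 - 0.116369×(1.198480 - 1.930000)/(0.116369 - 0.806822)
       = 1.075190
Iteration 3:
  f(1.198480) = 0.116369
  f(1.075190) = -0.054177
  x_4 = 1.075190 - (-0.054177)×(1.075190 - 1.198480)/(-0.054177 - 0.116369)
       = 1.114355
Iteration 4:
  f(1.075190) = -0.054177
  f(1.114355) = 0.000275
  x_5 = 1.114355 - 0.000275×(1.114355 - 1.075190)/(0.000275 - (-0.054177))
       = 1.114157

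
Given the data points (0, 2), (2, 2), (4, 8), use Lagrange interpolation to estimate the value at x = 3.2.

Lagrange interpolation formula:
P(x) = Σ yᵢ × Lᵢ(x)
where Lᵢ(x) = Π_{j≠i} (x - xⱼ)/(xᵢ - xⱼ)

L_0(3.2) = (3.2 - 2)/(0 - 2) × (3.2 - 4)/(0 - 4) = -0.120000
L_1(3.2) = (3.2 - 0)/(2 - 0) × (3.2 - 4)/(2 - 4) = 0.640000
L_2(3.2) = (3.2 - 0)/(4 - 0) × (3.2 - 2)/(4 - 2) = 0.480000

P(3.2) = 2×L_0(3.2) + 2×L_1(3.2) + 8×L_2(3.2)
P(3.2) = 4.880000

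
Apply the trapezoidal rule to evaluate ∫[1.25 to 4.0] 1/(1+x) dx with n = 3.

f(x) = 1/(1+x)
a = 1.25, b = 4.0, n = 3
h = (b - a)/n = 0.916667

Trapezoidal rule: (h/2)[f(x₀) + 2f(x₁) + 2f(x₂) + ... + f(xₙ)]

x_0 = 1.2500, f(x_0) = 0.444444, coefficient = 1
x_1 = 2.1667, f(x_1) = 0.315789, coefficient = 2
x_2 = 3.0833, f(x_2) = 0.244898, coefficient = 2
x_3 = 4.0000, f(x_3) = 0.200000, coefficient = 1

I ≈ (0.916667/2) × 1.765819 = 0.809334
Exact value: 0.798508
Error: 0.010826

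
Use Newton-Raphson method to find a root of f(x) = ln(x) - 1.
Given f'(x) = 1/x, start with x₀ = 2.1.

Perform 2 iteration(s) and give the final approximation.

f(x) = ln(x) - 1
f'(x) = 1/x
x₀ = 2.1

Newton-Raphson formula: x_{n+1} = x_n - f(x_n)/f'(x_n)

Iteration 1:
  f(2.100000) = -0.258063
  f'(2.100000) = 0.476190
  x_1 = 2.100000 - (-0.258063)/0.476190 = 2.641932
Iteration 2:
  f(2.641932) = -0.028490
  f'(2.641932) = 0.378511
  x_2 = 2.641932 - (-0.028490)/0.378511 = 2.717199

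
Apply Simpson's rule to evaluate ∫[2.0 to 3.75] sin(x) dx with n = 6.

f(x) = sin(x)
a = 2.0, b = 3.75, n = 6
h = (b - a)/n = 0.291667

Simpson's rule: (h/3)[f(x₀) + 4f(x₁) + 2f(x₂) + ... + f(xₙ)]

x_0 = 2.0000, f(x_0) = 0.909297, coefficient = 1
x_1 = 2.2917, f(x_1) = 0.751232, coefficient = 4
x_2 = 2.5833, f(x_2) = 0.529711, coefficient = 2
x_3 = 2.8750, f(x_3) = 0.263446, coefficient = 4
x_4 = 3.1667, f(x_4) = -0.025071, coefficient = 2
x_5 = 3.4583, f(x_5) = -0.311471, coefficient = 4
x_6 = 3.7500, f(x_6) = -0.571561, coefficient = 1

I ≈ (0.291667/3) × 4.159841 = 0.404429
Exact value: 0.404413
Error: 0.000016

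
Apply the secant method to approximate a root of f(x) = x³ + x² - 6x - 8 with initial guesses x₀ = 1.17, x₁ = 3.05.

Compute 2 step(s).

f(x) = x³ + x² - 6x - 8
x₀ = 1.17, x₁ = 3.05

Secant formula: x_{n+1} = x_n - f(x_n)(x_n - x_{n-1})/(f(x_n) - f(x_{n-1}))

Iteration 1:
  f(1.170000) = -12.049487
  f(3.050000) = 11.375125
  x_2 = 3.050000 - 11.375125×(3.050000 - 1.170000)/(11.375125 - (-12.049487))
       = 2.137061
Iteration 2:
  f(3.050000) = 11.375125
  f(2.137061) = -6.495312
  x_3 = 2.137061 - (-6.495312)×(2.137061 - 3.050000)/(-6.495312 - 11.375125)
       = 2.468884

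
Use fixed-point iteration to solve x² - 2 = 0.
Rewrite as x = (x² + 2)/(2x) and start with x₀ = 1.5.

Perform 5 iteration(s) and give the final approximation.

Equation: x² - 2 = 0
Fixed-point form: x = (x² + 2)/(2x)
x₀ = 1.5

x_1 = g(1.500000) = 1.416667
x_2 = g(1.416667) = 1.414216
x_3 = g(1.414216) = 1.414214
x_4 = g(1.414214) = 1.414214
x_5 = g(1.414214) = 1.414214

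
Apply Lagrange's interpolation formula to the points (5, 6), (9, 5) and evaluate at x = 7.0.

Lagrange interpolation formula:
P(x) = Σ yᵢ × Lᵢ(x)
where Lᵢ(x) = Π_{j≠i} (x - xⱼ)/(xᵢ - xⱼ)

L_0(7.0) = (7.0 - 9)/(5 - 9) = 0.500000
L_1(7.0) = (7.0 - 5)/(9 - 5) = 0.500000

P(7.0) = 6×L_0(7.0) + 5×L_1(7.0)
P(7.0) = 5.500000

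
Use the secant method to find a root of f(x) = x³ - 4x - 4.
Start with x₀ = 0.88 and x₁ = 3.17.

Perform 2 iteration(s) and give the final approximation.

f(x) = x³ - 4x - 4
x₀ = 0.88, x₁ = 3.17

Secant formula: x_{n+1} = x_n - f(x_n)(x_n - x_{n-1})/(f(x_n) - f(x_{n-1}))

Iteration 1:
  f(0.880000) = -6.838528
  f(3.170000) = 15.175013
  x_2 = 3.170000 - 15.175013×(3.170000 - 0.880000)/(15.175013 - (-6.838528))
       = 1.591391
Iteration 2:
  f(3.170000) = 15.175013
  f(1.591391) = -6.335327
  x_3 = 1.591391 - (-6.335327)×(1.591391 - 3.170000)/(-6.335327 - 15.175013)
       = 2.056330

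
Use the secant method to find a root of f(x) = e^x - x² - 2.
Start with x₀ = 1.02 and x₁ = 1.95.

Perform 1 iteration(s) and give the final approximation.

f(x) = e^x - x² - 2
x₀ = 1.02, x₁ = 1.95

Secant formula: x_{n+1} = x_n - f(x_n)(x_n - x_{n-1})/(f(x_n) - f(x_{n-1}))

Iteration 1:
  f(1.020000) = -0.267205
  f(1.950000) = 1.226188
  x_2 = 1.950000 - 1.226188×(1.950000 - 1.020000)/(1.226188 - (-0.267205))
       = 1.186400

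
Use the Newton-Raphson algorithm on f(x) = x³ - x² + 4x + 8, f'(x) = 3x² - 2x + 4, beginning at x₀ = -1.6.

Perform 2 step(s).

f(x) = x³ - x² + 4x + 8
f'(x) = 3x² - 2x + 4
x₀ = -1.6

Newton-Raphson formula: x_{n+1} = x_n - f(x_n)/f'(x_n)

Iteration 1:
  f(-1.600000) = -5.056000
  f'(-1.600000) = 14.880000
  x_1 = -1.600000 - (-5.056000)/14.880000 = -1.260215
Iteration 2:
  f(-1.260215) = -0.630403
  f'(-1.260215) = 11.284856
  x_2 = -1.260215 - (-0.630403)/11.284856 = -1.204352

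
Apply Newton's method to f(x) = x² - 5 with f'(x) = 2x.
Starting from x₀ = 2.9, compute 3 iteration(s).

f(x) = x² - 5
f'(x) = 2x
x₀ = 2.9

Newton-Raphson formula: x_{n+1} = x_n - f(x_n)/f'(x_n)

Iteration 1:
  f(2.900000) = 3.410000
  f'(2.900000) = 5.800000
  x_1 = 2.900000 - 3.410000/5.800000 = 2.312069
Iteration 2:
  f(2.312069) = 0.345663
  f'(2.312069) = 4.624138
  x_2 = 2.312069 - 0.345663/4.624138 = 2.237317
Iteration 3:
  f(2.237317) = 0.005588
  f'(2.237317) = 4.474634
  x_3 = 2.237317 - 0.005588/4.474634 = 2.236068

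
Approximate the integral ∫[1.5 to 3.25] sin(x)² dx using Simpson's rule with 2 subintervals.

f(x) = sin(x)²
a = 1.5, b = 3.25, n = 2
h = (b - a)/n = 0.875000

Simpson's rule: (h/3)[f(x₀) + 4f(x₁) + 2f(x₂) + ... + f(xₙ)]

x_0 = 1.5000, f(x_0) = 0.994996, coefficient = 1
x_1 = 2.3750, f(x_1) = 0.481199, coefficient = 4
x_2 = 3.2500, f(x_2) = 0.011706, coefficient = 1

I ≈ (0.875000/3) × 2.931498 = 0.855020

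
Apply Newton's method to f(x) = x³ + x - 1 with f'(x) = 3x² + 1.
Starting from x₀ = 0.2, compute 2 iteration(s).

f(x) = x³ + x - 1
f'(x) = 3x² + 1
x₀ = 0.2

Newton-Raphson formula: x_{n+1} = x_n - f(x_n)/f'(x_n)

Iteration 1:
  f(0.200000) = -0.792000
  f'(0.200000) = 1.120000
  x_1 = 0.200000 - (-0.792000)/1.120000 = 0.907143
Iteration 2:
  f(0.907143) = 0.653638
  f'(0.907143) = 3.468724
  x_2 = 0.907143 - 0.653638/3.468724 = 0.718705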